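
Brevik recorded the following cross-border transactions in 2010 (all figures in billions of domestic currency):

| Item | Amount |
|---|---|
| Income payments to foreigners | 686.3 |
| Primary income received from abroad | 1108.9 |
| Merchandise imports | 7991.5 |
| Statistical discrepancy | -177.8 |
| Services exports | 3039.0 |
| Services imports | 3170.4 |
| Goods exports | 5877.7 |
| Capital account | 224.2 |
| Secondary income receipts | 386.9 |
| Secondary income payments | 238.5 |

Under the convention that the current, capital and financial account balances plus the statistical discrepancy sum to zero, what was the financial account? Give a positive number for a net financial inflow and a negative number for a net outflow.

Goods balance = 5877.7 - 7991.5 = -2113.8
Services balance = 3039.0 - 3170.4 = -131.4
Trade balance (goods + services) = -2113.8 + (-131.4) = -2245.2
Net primary income = 1108.9 - 686.3 = 422.6
Net secondary income = 386.9 - 238.5 = 148.4
Current account = -2245.2 + 422.6 + 148.4 = -1674.2
Financial account = -(-1674.2 + 224.2 + (-177.8)) = 1627.8

1627.8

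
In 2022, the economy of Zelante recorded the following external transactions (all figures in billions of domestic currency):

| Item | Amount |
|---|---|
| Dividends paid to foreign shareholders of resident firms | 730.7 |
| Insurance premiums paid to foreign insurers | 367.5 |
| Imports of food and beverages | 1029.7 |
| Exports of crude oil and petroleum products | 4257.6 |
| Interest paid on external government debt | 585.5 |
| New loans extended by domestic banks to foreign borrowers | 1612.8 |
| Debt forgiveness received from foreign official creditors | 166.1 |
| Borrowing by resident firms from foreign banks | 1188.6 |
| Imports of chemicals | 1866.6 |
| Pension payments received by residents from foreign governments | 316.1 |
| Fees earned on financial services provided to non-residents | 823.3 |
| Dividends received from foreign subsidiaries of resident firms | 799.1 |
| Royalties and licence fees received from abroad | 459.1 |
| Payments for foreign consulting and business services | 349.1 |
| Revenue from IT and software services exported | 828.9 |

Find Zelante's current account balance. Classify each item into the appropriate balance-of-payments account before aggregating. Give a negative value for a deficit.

2555.0

Goods: 4257.6 - 1866.6 - 1029.7 = 1361.3
Services: -349.1 - 367.5 + 459.1 + 828.9 + 823.3 = 1394.7
Primary income: 799.1 - 585.5 - 730.7 = -517.1
Secondary income: 316.1
Current account = 1361.3 + 1394.7 + (-517.1) + 316.1 = 2555.0
(Excluded from the current account — financial account: new loans extended by domestic banks to foreign borrowers 1612.8, borrowing by resident firms from foreign banks 1188.6; capital account: debt forgiveness received from foreign official creditors 166.1.)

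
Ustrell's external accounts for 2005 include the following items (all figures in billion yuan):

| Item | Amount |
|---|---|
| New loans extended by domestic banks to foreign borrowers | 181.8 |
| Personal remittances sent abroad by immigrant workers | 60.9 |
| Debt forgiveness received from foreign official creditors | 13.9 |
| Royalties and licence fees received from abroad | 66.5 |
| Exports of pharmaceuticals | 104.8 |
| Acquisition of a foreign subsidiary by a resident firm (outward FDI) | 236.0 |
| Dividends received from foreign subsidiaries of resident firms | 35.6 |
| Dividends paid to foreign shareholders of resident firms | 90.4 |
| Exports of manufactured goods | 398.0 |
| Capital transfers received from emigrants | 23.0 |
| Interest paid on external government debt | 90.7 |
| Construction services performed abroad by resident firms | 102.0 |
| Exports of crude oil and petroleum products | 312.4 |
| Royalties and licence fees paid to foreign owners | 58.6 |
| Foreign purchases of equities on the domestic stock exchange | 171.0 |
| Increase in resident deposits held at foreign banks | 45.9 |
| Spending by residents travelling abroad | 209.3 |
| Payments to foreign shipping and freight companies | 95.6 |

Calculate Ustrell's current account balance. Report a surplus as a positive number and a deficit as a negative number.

Goods: 104.8 + 398.0 + 312.4 = 815.2
Services: -209.3 - 95.6 + 102.0 - 58.6 + 66.5 = -195.0
Primary income: 35.6 - 90.4 - 90.7 = -145.5
Secondary income: -60.9
Current account = 815.2 + (-195.0) + (-145.5) + (-60.9) = 413.8
(Excluded from the current account — financial account: new loans extended by domestic banks to foreign borrowers 181.8, acquisition of a foreign subsidiary by a resident firm (outward FDI) 236.0, foreign purchases of equities on the domestic stock exchange 171.0, increase in resident deposits held at foreign banks 45.9; capital account: debt forgiveness received from foreign official creditors 13.9, capital transfers received from emigrants 23.0.)

413.8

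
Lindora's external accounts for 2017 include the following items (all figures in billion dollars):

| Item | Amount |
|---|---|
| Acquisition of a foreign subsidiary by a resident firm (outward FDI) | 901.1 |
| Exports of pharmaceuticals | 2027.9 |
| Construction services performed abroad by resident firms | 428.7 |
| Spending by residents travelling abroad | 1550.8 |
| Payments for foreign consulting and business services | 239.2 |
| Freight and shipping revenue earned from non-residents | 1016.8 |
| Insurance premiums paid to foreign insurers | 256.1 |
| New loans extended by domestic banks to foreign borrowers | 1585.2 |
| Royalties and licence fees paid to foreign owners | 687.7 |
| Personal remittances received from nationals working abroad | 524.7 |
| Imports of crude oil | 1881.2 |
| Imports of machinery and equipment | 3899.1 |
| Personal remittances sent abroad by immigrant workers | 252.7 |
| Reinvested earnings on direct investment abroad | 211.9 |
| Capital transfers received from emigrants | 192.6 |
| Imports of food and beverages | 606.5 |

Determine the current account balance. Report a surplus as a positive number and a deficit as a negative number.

Goods: 2027.9 - 606.5 - 3899.1 - 1881.2 = -4358.9
Services: 428.7 - 687.7 - 256.1 - 1550.8 + 1016.8 - 239.2 = -1288.3
Primary income: 211.9
Secondary income: 524.7 - 252.7 = 272.0
Current account = (-4358.9) + (-1288.3) + 211.9 + 272.0 = -5163.3
(Excluded from the current account — financial account: acquisition of a foreign subsidiary by a resident firm (outward FDI) 901.1, new loans extended by domestic banks to foreign borrowers 1585.2; capital account: capital transfers received from emigrants 192.6.)

-5163.3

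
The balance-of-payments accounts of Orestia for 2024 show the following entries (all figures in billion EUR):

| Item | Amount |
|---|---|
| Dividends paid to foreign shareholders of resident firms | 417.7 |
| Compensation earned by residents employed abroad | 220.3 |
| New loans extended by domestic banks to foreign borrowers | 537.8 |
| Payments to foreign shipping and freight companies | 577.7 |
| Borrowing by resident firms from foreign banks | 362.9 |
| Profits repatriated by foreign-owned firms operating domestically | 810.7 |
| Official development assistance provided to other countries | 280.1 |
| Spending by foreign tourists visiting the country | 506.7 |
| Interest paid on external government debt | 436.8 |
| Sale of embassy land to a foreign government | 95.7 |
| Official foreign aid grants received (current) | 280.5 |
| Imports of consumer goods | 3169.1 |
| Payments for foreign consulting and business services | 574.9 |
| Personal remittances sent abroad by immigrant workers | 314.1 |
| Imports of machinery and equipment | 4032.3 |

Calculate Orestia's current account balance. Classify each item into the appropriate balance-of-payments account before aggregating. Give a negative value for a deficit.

Goods: -4032.3 - 3169.1 = -7201.4
Services: -577.7 - 574.9 + 506.7 = -645.9
Primary income: -417.7 - 436.8 - 810.7 + 220.3 = -1444.9
Secondary income: 280.5 - 280.1 - 314.1 = -313.7
Current account = (-7201.4) + (-645.9) + (-1444.9) + (-313.7) = -9605.9
(Excluded from the current account — financial account: new loans extended by domestic banks to foreign borrowers 537.8, borrowing by resident firms from foreign banks 362.9; capital account: sale of embassy land to a foreign government 95.7.)

-9605.9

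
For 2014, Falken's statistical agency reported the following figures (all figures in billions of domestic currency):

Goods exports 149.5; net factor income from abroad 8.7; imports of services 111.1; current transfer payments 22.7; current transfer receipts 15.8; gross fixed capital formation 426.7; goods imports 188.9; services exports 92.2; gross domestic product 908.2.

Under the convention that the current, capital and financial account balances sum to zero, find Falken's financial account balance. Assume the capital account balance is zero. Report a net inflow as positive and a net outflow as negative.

56.5

Goods balance = 149.5 - 188.9 = -39.4
Services balance = 92.2 - 111.1 = -18.9
Trade balance (goods + services) = -39.4 + (-18.9) = -58.3
Net primary income = 8.7
Net secondary income = 15.8 - 22.7 = -6.9
Current account = -58.3 + 8.7 + (-6.9) = -56.5
Financial account = -(-56.5) = 56.5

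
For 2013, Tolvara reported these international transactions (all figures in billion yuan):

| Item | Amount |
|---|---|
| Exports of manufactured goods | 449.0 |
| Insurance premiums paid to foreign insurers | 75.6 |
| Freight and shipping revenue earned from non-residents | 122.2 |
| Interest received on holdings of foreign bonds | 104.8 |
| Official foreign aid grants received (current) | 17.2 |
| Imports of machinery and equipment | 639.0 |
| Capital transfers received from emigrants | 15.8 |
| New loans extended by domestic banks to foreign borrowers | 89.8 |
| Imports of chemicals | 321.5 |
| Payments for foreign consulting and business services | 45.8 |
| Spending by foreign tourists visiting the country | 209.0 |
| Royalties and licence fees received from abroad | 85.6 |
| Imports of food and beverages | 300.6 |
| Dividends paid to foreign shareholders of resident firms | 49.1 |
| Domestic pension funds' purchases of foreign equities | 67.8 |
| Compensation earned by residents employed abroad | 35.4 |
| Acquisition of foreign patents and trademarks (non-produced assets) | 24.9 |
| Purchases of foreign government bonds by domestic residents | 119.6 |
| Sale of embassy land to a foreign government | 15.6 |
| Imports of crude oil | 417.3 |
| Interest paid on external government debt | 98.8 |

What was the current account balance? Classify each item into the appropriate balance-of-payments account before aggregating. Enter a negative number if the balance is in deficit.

-924.5

Goods: -300.6 - 639.0 - 417.3 - 321.5 + 449.0 = -1229.4
Services: -75.6 - 45.8 + 122.2 + 85.6 + 209.0 = 295.4
Primary income: 35.4 - 49.1 - 98.8 + 104.8 = -7.7
Secondary income: 17.2
Current account = (-1229.4) + 295.4 + (-7.7) + 17.2 = -924.5
(Excluded from the current account — capital account: capital transfers received from emigrants 15.8, acquisition of foreign patents and trademarks (non-produced assets) 24.9, sale of embassy land to a foreign government 15.6; financial account: new loans extended by domestic banks to foreign borrowers 89.8, domestic pension funds' purchases of foreign equities 67.8, purchases of foreign government bonds by domestic residents 119.6.)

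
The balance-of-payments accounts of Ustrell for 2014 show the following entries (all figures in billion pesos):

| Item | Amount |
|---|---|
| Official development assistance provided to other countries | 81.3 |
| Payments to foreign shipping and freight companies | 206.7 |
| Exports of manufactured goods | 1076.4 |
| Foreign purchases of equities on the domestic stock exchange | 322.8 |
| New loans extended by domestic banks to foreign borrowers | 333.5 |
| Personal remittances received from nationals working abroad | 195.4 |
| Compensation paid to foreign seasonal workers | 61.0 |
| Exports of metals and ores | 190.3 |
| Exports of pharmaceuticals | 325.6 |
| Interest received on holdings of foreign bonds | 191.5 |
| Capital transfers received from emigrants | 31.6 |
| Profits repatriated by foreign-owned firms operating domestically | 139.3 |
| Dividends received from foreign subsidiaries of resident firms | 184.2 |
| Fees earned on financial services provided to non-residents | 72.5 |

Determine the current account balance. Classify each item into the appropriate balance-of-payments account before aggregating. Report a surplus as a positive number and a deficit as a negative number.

1747.6

Goods: 1076.4 + 190.3 + 325.6 = 1592.3
Services: -206.7 + 72.5 = -134.2
Primary income: 184.2 - 61.0 + 191.5 - 139.3 = 175.4
Secondary income: -81.3 + 195.4 = 114.1
Current account = 1592.3 + (-134.2) + 175.4 + 114.1 = 1747.6
(Excluded from the current account — financial account: foreign purchases of equities on the domestic stock exchange 322.8, new loans extended by domestic banks to foreign borrowers 333.5; capital account: capital transfers received from emigrants 31.6.)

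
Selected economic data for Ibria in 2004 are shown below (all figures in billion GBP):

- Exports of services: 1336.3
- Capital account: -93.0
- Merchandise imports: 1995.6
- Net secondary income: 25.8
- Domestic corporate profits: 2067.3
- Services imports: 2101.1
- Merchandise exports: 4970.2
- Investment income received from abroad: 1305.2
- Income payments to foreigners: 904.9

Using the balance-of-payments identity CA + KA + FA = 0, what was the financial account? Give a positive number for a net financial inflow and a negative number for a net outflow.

-2542.9

Goods balance = 4970.2 - 1995.6 = 2974.6
Services balance = 1336.3 - 2101.1 = -764.8
Trade balance (goods + services) = 2974.6 + (-764.8) = 2209.8
Net primary income = 1305.2 - 904.9 = 400.3
Net secondary income = 25.8
Current account = 2209.8 + 400.3 + 25.8 = 2635.9
Financial account = -(2635.9 + (-93.0)) = -2542.9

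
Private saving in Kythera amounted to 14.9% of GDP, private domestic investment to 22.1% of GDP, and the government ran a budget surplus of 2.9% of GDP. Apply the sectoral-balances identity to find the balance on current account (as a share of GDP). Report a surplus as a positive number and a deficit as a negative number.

-4.3

By the sectoral-balances identity, CA = (S_private - I) + (T - G).
Private balance = 14.9 - 22.1 = -7.2
Government balance (T - G) = 2.9
CA = -7.2 + 2.9 = -4.3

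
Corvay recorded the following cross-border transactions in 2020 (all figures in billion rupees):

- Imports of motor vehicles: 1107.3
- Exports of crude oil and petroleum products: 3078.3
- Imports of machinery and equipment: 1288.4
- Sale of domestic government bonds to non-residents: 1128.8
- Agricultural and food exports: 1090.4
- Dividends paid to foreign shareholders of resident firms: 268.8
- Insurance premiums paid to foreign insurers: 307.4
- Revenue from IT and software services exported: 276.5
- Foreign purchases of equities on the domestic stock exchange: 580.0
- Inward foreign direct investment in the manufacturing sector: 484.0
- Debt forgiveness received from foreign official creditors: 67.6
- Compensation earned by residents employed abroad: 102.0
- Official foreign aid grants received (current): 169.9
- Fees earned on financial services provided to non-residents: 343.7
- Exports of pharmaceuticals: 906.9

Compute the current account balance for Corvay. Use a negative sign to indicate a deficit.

Goods: -1107.3 + 1090.4 + 906.9 - 1288.4 + 3078.3 = 2679.9
Services: 343.7 + 276.5 - 307.4 = 312.8
Primary income: 102.0 - 268.8 = -166.8
Secondary income: 169.9
Current account = 2679.9 + 312.8 + (-166.8) + 169.9 = 2995.8
(Excluded from the current account — financial account: sale of domestic government bonds to non-residents 1128.8, foreign purchases of equities on the domestic stock exchange 580.0, inward foreign direct investment in the manufacturing sector 484.0; capital account: debt forgiveness received from foreign official creditors 67.6.)

2995.8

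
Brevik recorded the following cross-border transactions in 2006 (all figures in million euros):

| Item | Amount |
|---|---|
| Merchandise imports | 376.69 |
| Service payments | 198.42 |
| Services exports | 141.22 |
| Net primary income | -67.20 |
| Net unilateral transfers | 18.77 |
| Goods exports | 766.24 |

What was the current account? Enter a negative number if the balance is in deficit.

Goods balance = 766.24 - 376.69 = 389.55
Services balance = 141.22 - 198.42 = -57.20
Trade balance (goods + services) = 389.55 + (-57.20) = 332.35
Net primary income = -67.20
Net secondary income = 18.77
Current account = 332.35 + (-67.20) + 18.77 = 283.92

283.92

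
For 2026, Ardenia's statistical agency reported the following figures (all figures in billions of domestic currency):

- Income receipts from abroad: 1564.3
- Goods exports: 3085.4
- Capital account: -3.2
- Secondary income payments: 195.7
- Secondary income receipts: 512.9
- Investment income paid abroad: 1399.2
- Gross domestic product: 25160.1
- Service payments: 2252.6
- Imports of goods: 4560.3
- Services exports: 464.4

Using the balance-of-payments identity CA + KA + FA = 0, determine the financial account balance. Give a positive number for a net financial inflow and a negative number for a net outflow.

Goods balance = 3085.4 - 4560.3 = -1474.9
Services balance = 464.4 - 2252.6 = -1788.2
Trade balance (goods + services) = -1474.9 + (-1788.2) = -3263.1
Net primary income = 1564.3 - 1399.2 = 165.1
Net secondary income = 512.9 - 195.7 = 317.2
Current account = -3263.1 + 165.1 + 317.2 = -2780.8
Financial account = -(-2780.8 + (-3.2)) = 2784.0

2784.0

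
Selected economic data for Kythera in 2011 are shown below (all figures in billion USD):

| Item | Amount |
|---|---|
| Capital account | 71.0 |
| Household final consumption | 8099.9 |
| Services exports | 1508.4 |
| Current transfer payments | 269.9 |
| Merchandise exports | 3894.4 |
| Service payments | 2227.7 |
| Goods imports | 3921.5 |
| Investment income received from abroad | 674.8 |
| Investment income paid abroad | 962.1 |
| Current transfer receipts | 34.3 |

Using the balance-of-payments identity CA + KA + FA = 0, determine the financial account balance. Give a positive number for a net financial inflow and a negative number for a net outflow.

1198.3

Goods balance = 3894.4 - 3921.5 = -27.1
Services balance = 1508.4 - 2227.7 = -719.3
Trade balance (goods + services) = -27.1 + (-719.3) = -746.4
Net primary income = 674.8 - 962.1 = -287.3
Net secondary income = 34.3 - 269.9 = -235.6
Current account = -746.4 + (-287.3) + (-235.6) = -1269.3
Financial account = -(-1269.3 + 71.0) = 1198.3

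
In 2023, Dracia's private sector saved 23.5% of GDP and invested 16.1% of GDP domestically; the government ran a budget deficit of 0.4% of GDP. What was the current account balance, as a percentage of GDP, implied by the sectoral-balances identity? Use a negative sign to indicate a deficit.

By the sectoral-balances identity, CA = (S_private - I) + (T - G).
Private balance = 23.5 - 16.1 = 7.4
Government balance (T - G) = -0.4
CA = 7.4 + (-0.4) = 7.0

7.0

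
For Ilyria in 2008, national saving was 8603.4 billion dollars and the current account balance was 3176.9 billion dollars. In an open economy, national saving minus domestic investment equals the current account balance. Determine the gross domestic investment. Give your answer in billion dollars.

S - I = CA (net lending to the rest of the world).
I = S - CA = 8603.4 - 3176.9 = 5426.5

5426.5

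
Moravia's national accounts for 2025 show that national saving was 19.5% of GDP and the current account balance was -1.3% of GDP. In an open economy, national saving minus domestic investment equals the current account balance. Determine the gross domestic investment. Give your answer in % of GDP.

20.8

S - I = CA (net lending to the rest of the world).
I = S - CA = 19.5 - (-1.3) = 20.8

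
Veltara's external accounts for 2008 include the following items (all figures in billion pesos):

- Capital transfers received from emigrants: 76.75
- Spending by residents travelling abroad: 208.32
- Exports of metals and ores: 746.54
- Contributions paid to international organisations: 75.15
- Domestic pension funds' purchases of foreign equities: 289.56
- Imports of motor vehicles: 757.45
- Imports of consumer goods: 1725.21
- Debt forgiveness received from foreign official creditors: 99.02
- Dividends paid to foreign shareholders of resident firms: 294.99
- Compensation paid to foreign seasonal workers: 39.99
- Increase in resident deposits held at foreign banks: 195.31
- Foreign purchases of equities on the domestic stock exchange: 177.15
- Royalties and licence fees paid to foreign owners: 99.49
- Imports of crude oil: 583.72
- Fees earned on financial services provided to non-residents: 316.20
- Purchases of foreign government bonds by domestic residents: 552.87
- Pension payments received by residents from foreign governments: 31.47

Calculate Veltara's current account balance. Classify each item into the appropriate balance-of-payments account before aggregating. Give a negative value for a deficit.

-2690.11

Goods: -583.72 - 757.45 - 1725.21 + 746.54 = -2319.84
Services: -208.32 - 99.49 + 316.20 = 8.39
Primary income: -294.99 - 39.99 = -334.98
Secondary income: -75.15 + 31.47 = -43.68
Current account = (-2319.84) + 8.39 + (-334.98) + (-43.68) = -2690.11
(Excluded from the current account — capital account: capital transfers received from emigrants 76.75, debt forgiveness received from foreign official creditors 99.02; financial account: domestic pension funds' purchases of foreign equities 289.56, increase in resident deposits held at foreign banks 195.31, foreign purchases of equities on the domestic stock exchange 177.15, purchases of foreign government bonds by domestic residents 552.87.)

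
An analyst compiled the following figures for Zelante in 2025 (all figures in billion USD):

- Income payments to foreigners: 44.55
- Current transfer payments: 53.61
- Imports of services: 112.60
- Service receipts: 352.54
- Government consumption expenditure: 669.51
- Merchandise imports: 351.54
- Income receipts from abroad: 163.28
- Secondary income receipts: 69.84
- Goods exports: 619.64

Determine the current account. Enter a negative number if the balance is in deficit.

643.00

Goods balance = 619.64 - 351.54 = 268.10
Services balance = 352.54 - 112.60 = 239.94
Trade balance (goods + services) = 268.10 + 239.94 = 508.04
Net primary income = 163.28 - 44.55 = 118.73
Net secondary income = 69.84 - 53.61 = 16.23
Current account = 508.04 + 118.73 + 16.23 = 643.00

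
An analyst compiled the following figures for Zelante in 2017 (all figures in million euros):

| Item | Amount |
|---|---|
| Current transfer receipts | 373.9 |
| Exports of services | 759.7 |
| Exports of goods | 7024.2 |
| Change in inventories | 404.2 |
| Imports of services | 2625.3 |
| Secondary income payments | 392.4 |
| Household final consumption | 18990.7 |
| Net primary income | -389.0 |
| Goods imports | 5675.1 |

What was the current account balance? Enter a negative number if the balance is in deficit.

Goods balance = 7024.2 - 5675.1 = 1349.1
Services balance = 759.7 - 2625.3 = -1865.6
Trade balance (goods + services) = 1349.1 + (-1865.6) = -516.5
Net primary income = -389.0
Net secondary income = 373.9 - 392.4 = -18.5
Current account = -516.5 + (-389.0) + (-18.5) = -924.0

-924.0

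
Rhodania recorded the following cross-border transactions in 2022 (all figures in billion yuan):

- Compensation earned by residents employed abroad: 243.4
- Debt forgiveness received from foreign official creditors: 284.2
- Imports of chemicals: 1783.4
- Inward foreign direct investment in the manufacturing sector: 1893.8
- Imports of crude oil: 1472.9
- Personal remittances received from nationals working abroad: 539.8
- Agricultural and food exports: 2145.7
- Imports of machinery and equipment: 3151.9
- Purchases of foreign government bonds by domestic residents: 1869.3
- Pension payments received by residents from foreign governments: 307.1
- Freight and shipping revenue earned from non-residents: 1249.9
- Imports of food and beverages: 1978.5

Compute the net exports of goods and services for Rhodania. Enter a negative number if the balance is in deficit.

Goods: -1783.4 + 2145.7 - 1472.9 - 3151.9 - 1978.5 = -6241.0
Services: 1249.9
Trade balance = -6241.0 + 1249.9 = -4991.1
(Excluded from the trade balance — primary income: compensation earned by residents employed abroad 243.4; capital account: debt forgiveness received from foreign official creditors 284.2; financial account: inward foreign direct investment in the manufacturing sector 1893.8, purchases of foreign government bonds by domestic residents 1869.3; secondary income: personal remittances received from nationals working abroad 539.8, pension payments received by residents from foreign governments 307.1.)

-4991.1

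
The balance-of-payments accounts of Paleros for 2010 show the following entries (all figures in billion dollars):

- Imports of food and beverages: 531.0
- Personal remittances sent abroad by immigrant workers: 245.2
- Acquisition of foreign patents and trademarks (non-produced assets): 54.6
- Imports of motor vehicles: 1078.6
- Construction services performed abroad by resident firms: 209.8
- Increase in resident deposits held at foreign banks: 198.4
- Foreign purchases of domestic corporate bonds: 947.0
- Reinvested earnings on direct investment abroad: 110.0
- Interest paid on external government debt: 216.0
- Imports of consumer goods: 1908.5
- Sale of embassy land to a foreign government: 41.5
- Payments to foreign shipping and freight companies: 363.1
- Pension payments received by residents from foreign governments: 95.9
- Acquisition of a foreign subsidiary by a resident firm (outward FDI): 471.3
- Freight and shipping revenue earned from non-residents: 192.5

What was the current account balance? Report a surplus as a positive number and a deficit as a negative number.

Goods: -1078.6 - 1908.5 - 531.0 = -3518.1
Services: 192.5 + 209.8 - 363.1 = 39.2
Primary income: 110.0 - 216.0 = -106.0
Secondary income: -245.2 + 95.9 = -149.3
Current account = (-3518.1) + 39.2 + (-106.0) + (-149.3) = -3734.2
(Excluded from the current account — capital account: acquisition of foreign patents and trademarks (non-produced assets) 54.6, sale of embassy land to a foreign government 41.5; financial account: increase in resident deposits held at foreign banks 198.4, foreign purchases of domestic corporate bonds 947.0, acquisition of a foreign subsidiary by a resident firm (outward FDI) 471.3.)

-3734.2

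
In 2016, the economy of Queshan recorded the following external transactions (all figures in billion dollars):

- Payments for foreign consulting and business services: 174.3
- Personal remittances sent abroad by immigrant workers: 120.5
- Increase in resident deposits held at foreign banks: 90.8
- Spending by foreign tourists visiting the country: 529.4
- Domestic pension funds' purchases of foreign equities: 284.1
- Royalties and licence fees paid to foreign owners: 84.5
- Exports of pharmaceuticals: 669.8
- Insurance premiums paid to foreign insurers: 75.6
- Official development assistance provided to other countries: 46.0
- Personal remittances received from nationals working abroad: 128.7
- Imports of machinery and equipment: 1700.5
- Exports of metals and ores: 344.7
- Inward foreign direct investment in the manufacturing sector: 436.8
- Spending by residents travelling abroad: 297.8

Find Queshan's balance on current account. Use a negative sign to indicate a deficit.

-826.6

Goods: 669.8 - 1700.5 + 344.7 = -686.0
Services: -297.8 - 174.3 - 75.6 + 529.4 - 84.5 = -102.8
Secondary income: 128.7 - 46.0 - 120.5 = -37.8
Current account = (-686.0) + (-102.8) + (-37.8) = -826.6
(Excluded from the current account — financial account: increase in resident deposits held at foreign banks 90.8, domestic pension funds' purchases of foreign equities 284.1, inward foreign direct investment in the manufacturing sector 436.8.)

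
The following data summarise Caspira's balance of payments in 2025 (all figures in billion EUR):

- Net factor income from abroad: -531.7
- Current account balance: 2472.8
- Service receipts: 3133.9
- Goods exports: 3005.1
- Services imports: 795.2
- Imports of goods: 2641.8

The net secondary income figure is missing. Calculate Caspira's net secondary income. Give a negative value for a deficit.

Current account = goods balance + services balance + net primary income + net secondary income
Sum of the known components = 2170.3
Net secondary income = CA - (known components) = 2472.8 - 2170.3 = 302.5

302.5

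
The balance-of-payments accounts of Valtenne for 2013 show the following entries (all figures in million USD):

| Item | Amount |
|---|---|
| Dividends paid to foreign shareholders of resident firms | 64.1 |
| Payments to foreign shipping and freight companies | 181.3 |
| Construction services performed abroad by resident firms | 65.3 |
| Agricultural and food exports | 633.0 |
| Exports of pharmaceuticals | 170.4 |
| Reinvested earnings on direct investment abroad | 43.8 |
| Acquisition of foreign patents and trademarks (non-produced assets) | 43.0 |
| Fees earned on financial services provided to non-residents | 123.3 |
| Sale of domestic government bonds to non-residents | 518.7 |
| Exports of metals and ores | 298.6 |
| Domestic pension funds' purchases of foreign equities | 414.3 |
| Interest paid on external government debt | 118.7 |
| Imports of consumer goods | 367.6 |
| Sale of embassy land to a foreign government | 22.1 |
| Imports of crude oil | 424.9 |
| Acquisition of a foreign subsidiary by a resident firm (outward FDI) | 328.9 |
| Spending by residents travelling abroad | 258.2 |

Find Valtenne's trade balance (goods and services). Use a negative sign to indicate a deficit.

Goods: 298.6 + 170.4 + 633.0 - 367.6 - 424.9 = 309.5
Services: -258.2 + 123.3 + 65.3 - 181.3 = -250.9
Trade balance = 309.5 + (-250.9) = 58.6
(Excluded from the trade balance — primary income: dividends paid to foreign shareholders of resident firms 64.1, reinvested earnings on direct investment abroad 43.8, interest paid on external government debt 118.7; capital account: acquisition of foreign patents and trademarks (non-produced assets) 43.0, sale of embassy land to a foreign government 22.1; financial account: sale of domestic government bonds to non-residents 518.7, domestic pension funds' purchases of foreign equities 414.3, acquisition of a foreign subsidiary by a resident firm (outward FDI) 328.9.)

58.6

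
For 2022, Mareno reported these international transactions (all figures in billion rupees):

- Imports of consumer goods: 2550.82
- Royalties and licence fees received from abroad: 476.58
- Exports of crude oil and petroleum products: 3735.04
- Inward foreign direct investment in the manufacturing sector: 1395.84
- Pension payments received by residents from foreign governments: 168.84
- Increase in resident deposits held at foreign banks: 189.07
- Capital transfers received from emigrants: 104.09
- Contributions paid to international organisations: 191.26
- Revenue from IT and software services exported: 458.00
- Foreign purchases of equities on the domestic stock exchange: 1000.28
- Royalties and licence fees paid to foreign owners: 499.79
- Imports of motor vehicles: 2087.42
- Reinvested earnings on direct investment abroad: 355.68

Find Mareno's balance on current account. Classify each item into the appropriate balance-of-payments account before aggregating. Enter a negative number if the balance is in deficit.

-135.15

Goods: -2087.42 - 2550.82 + 3735.04 = -903.20
Services: -499.79 + 476.58 + 458.00 = 434.79
Primary income: 355.68
Secondary income: 168.84 - 191.26 = -22.42
Current account = (-903.20) + 434.79 + 355.68 + (-22.42) = -135.15
(Excluded from the current account — financial account: inward foreign direct investment in the manufacturing sector 1395.84, increase in resident deposits held at foreign banks 189.07, foreign purchases of equities on the domestic stock exchange 1000.28; capital account: capital transfers received from emigrants 104.09.)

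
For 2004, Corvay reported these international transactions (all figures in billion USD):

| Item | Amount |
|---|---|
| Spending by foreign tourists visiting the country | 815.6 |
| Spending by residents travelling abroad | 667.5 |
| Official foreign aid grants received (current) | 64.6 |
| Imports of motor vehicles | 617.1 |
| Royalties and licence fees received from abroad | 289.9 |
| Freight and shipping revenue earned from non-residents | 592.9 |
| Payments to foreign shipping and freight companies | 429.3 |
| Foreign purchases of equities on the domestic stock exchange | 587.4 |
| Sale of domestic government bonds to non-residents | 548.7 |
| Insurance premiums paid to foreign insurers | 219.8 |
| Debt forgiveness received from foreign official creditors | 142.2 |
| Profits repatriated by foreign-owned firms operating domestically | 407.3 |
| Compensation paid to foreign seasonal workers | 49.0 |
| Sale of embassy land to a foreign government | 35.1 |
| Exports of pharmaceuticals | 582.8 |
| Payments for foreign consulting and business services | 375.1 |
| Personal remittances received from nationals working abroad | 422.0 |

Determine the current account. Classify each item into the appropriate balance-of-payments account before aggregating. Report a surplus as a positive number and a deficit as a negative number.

2.7

Goods: 582.8 - 617.1 = -34.3
Services: 815.6 - 219.8 - 667.5 + 592.9 - 429.3 - 375.1 + 289.9 = 6.7
Primary income: -407.3 - 49.0 = -456.3
Secondary income: 422.0 + 64.6 = 486.6
Current account = (-34.3) + 6.7 + (-456.3) + 486.6 = 2.7
(Excluded from the current account — financial account: foreign purchases of equities on the domestic stock exchange 587.4, sale of domestic government bonds to non-residents 548.7; capital account: debt forgiveness received from foreign official creditors 142.2, sale of embassy land to a foreign government 35.1.)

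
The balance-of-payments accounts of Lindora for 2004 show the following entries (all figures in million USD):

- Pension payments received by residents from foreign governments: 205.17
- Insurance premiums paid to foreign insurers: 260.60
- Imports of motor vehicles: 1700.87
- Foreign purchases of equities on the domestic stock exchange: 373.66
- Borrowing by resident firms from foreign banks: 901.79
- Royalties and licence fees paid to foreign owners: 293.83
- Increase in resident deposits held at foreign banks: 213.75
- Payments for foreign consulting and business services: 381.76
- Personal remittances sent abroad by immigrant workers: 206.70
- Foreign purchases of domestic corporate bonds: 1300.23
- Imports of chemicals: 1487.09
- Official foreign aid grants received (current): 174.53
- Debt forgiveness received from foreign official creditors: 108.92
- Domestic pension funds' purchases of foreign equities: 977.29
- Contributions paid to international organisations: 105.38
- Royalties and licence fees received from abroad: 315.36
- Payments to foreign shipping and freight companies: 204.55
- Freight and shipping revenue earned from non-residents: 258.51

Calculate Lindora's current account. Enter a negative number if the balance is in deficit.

-3687.21

Goods: -1700.87 - 1487.09 = -3187.96
Services: -293.83 + 258.51 - 204.55 + 315.36 - 381.76 - 260.60 = -566.87
Secondary income: -105.38 + 205.17 - 206.70 + 174.53 = 67.62
Current account = (-3187.96) + (-566.87) + 67.62 = -3687.21
(Excluded from the current account — financial account: foreign purchases of equities on the domestic stock exchange 373.66, borrowing by resident firms from foreign banks 901.79, increase in resident deposits held at foreign banks 213.75, foreign purchases of domestic corporate bonds 1300.23, domestic pension funds' purchases of foreign equities 977.29; capital account: debt forgiveness received from foreign official creditors 108.92.)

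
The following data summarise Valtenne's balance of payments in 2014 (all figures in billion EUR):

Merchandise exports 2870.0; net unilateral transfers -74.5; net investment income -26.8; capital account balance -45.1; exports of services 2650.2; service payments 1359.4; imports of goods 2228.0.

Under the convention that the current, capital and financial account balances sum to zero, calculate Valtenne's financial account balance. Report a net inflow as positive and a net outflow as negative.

Goods balance = 2870.0 - 2228.0 = 642.0
Services balance = 2650.2 - 1359.4 = 1290.8
Trade balance (goods + services) = 642.0 + 1290.8 = 1932.8
Net primary income = -26.8
Net secondary income = -74.5
Current account = 1932.8 + (-26.8) + (-74.5) = 1831.5
Financial account = -(1831.5 + (-45.1)) = -1786.4

-1786.4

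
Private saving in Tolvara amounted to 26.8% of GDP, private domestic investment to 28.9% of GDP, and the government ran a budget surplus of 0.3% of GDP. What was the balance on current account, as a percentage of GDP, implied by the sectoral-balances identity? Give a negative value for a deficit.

-1.8

By the sectoral-balances identity, CA = (S_private - I) + (T - G).
Private balance = 26.8 - 28.9 = -2.1
Government balance (T - G) = 0.3
CA = -2.1 + 0.3 = -1.8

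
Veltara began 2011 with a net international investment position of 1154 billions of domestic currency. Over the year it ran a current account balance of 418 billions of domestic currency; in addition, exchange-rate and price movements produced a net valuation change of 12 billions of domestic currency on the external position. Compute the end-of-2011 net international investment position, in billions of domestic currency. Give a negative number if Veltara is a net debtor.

1584

Change in NIIP = current account + net valuation change = 418 + 12 = 430
End-of-year NIIP = 1154 + 430 = 1584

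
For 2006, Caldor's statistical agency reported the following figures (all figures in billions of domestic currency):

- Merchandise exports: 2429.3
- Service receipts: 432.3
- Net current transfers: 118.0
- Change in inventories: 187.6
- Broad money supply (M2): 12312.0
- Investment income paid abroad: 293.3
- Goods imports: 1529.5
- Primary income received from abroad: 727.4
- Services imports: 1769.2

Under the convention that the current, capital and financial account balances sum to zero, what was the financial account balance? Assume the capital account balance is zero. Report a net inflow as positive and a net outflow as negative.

Goods balance = 2429.3 - 1529.5 = 899.8
Services balance = 432.3 - 1769.2 = -1336.9
Trade balance (goods + services) = 899.8 + (-1336.9) = -437.1
Net primary income = 727.4 - 293.3 = 434.1
Net secondary income = 118.0
Current account = -437.1 + 434.1 + 118.0 = 115.0
Financial account = -(115.0) = -115.0

-115.0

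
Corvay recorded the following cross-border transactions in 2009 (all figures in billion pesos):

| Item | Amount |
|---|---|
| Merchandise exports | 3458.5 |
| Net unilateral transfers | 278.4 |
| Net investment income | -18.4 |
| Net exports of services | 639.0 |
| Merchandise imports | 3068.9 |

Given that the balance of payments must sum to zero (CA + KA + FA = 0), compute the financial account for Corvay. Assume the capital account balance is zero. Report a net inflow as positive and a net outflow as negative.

Goods balance = 3458.5 - 3068.9 = 389.6
Services balance = 639.0
Trade balance (goods + services) = 389.6 + 639.0 = 1028.6
Net primary income = -18.4
Net secondary income = 278.4
Current account = 1028.6 + (-18.4) + 278.4 = 1288.6
Financial account = -(1288.6) = -1288.6

-1288.6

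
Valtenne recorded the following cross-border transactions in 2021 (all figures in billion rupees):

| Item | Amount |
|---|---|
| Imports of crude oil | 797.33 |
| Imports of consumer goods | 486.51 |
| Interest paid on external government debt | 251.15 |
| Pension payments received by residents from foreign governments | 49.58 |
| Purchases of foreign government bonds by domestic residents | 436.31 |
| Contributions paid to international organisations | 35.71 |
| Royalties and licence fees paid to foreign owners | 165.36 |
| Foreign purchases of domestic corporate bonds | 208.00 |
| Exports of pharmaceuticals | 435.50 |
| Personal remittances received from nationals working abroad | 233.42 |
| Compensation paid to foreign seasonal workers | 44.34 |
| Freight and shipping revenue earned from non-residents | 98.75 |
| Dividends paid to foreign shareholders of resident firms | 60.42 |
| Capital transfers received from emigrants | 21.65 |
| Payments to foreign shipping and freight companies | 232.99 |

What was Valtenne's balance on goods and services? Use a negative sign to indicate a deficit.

Goods: -486.51 + 435.50 - 797.33 = -848.34
Services: -232.99 + 98.75 - 165.36 = -299.60
Trade balance = -848.34 + (-299.60) = -1147.94
(Excluded from the trade balance — primary income: interest paid on external government debt 251.15, compensation paid to foreign seasonal workers 44.34, dividends paid to foreign shareholders of resident firms 60.42; secondary income: pension payments received by residents from foreign governments 49.58, contributions paid to international organisations 35.71, personal remittances received from nationals working abroad 233.42; financial account: purchases of foreign government bonds by domestic residents 436.31, foreign purchases of domestic corporate bonds 208.00; capital account: capital transfers received from emigrants 21.65.)

-1147.94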